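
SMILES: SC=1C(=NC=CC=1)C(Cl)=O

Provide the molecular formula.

Heavy atoms from the SMILES: 6 C, 1 Cl, 1 N, 1 O, 1 S.
Implicit hydrogens by atom environment:
  3 × C (aromatic): 1 H each → 3
  2 × C (aromatic): no H
  1 × C: no H
  1 × Cl: no H
  1 × N (aromatic): no H
  1 × O: no H
  1 × S: 1 H
  Total hydrogens = 4.
Molecular formula: C6H4ClNOS

C6H4ClNOS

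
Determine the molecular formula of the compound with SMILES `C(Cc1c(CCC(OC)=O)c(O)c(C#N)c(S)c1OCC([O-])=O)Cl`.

C15H15ClNO6S-

Heavy atoms from the SMILES: 15 C, 1 Cl, 1 N, 6 O, 1 S.
Implicit hydrogens by atom environment:
  6 × C (aromatic): no H
  5 × C: 2 H each → 10
  4 × O: no H
  3 × C: no H
  1 × C: 3 H
  1 × Cl: no H
  1 × N: no H
  1 × O: 1 H
  1 × O (charge -1): no H
  1 × S: 1 H
  Total hydrogens = 15.
Net charge -1.
Molecular formula: C15H15ClNO6S-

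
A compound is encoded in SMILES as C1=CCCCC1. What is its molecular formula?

C6H10

Heavy atoms from the SMILES: 6 C.
Implicit hydrogens by atom environment:
  4 × C: 2 H each → 8
  2 × C: 1 H each → 2
  Total hydrogens = 10.
Molecular formula: C6H10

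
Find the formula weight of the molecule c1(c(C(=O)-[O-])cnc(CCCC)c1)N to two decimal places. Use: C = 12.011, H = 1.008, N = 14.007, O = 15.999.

Molecular formula: C10H13N2O2-.
M = 10×12.011 + 13×1.008 + 2×14.007 + 2×15.999 = 193.23 g/mol.

193.23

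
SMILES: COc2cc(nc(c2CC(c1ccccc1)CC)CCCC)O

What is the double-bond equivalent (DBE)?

Molecular formula from the SMILES: C20H27NO2.
DoU = (2C + 2 + N − H − X)/2 = (2·20 + 2 + 1 − 27 − 0)/2 = 16/2 = 8.
(Structurally: 2 ring(s) + 6 π bond(s) = 8.)

8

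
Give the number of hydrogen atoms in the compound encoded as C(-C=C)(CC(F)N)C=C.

Hydrogens are implicit in SMILES; fill each atom to its normal valence:
  4 × C: 1 H each → 4
  3 × C: 2 H each → 6
  1 × F: no H
  1 × N: 2 H
  Total hydrogens = 12.

12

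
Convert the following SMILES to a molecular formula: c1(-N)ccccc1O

C6H7NO

Heavy atoms from the SMILES: 6 C, 1 N, 1 O.
Implicit hydrogens by atom environment:
  4 × C (aromatic): 1 H each → 4
  2 × C (aromatic): no H
  1 × N: 2 H
  1 × O: 1 H
  Total hydrogens = 7.
Molecular formula: C6H7NO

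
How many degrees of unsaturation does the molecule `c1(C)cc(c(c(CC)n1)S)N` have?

Molecular formula from the SMILES: C8H12N2S.
DoU = (2C + 2 + N − H − X)/2 = (2·8 + 2 + 2 − 12 − 0)/2 = 8/2 = 4.
(Structurally: 1 ring(s) + 3 π bond(s) = 4.)

4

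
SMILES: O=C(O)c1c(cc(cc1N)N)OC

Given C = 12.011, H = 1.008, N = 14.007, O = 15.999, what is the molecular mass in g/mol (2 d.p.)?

Molecular formula: C8H10N2O3.
M = 8×12.011 + 10×1.008 + 2×14.007 + 3×15.999 = 182.18 g/mol.

182.18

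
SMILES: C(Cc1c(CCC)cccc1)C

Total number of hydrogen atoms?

Hydrogens are implicit in SMILES; fill each atom to its normal valence:
  4 × C: 2 H each → 8
  4 × C (aromatic): 1 H each → 4
  2 × C: 3 H each → 6
  2 × C (aromatic): no H
  Total hydrogens = 18.

18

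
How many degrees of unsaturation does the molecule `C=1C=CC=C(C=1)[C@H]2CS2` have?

5

Molecular formula from the SMILES: C8H8S.
DoU = (2C + 2 + N − H − X)/2 = (2·8 + 2 + 0 − 8 − 0)/2 = 10/2 = 5.
(Structurally: 2 ring(s) + 3 π bond(s) = 5.)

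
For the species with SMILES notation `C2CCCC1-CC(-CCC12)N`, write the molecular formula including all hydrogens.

C10H19N

Heavy atoms from the SMILES: 10 C, 1 N.
Implicit hydrogens by atom environment:
  7 × C: 2 H each → 14
  3 × C: 1 H each → 3
  1 × N: 2 H
  Total hydrogens = 19.
Molecular formula: C10H19N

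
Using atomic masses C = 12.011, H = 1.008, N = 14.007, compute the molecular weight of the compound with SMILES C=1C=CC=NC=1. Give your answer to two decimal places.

79.10

Molecular formula: C5H5N.
M = 5×12.011 + 5×1.008 + 1×14.007 = 79.10 g/mol.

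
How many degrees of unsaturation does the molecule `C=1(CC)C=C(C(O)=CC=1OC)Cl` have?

4

Molecular formula from the SMILES: C9H11ClO2.
DoU = (2C + 2 + N − H − X)/2 = (2·9 + 2 + 0 − 11 − 1)/2 = 8/2 = 4.
(Structurally: 1 ring(s) + 3 π bond(s) = 4.)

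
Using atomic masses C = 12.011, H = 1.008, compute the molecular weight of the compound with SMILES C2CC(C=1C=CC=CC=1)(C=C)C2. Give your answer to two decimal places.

158.24

Molecular formula: C12H14.
M = 12×12.011 + 14×1.008 = 158.24 g/mol.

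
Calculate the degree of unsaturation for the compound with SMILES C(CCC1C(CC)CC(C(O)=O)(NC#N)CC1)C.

4

Molecular formula from the SMILES: C14H24N2O2.
DoU = (2C + 2 + N − H − X)/2 = (2·14 + 2 + 2 − 24 − 0)/2 = 8/2 = 4.
(Structurally: 1 ring(s) + 3 π bond(s) = 4.)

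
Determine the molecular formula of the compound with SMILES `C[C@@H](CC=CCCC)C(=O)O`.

C9H16O2

Heavy atoms from the SMILES: 9 C, 2 O.
Implicit hydrogens by atom environment:
  3 × C: 2 H each → 6
  3 × C: 1 H each → 3
  2 × C: 3 H each → 6
  1 × C: no H
  1 × O: 1 H
  1 × O: no H
  Total hydrogens = 16.
Molecular formula: C9H16O2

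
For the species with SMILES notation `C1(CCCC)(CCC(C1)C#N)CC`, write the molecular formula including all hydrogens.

Heavy atoms from the SMILES: 12 C, 1 N.
Implicit hydrogens by atom environment:
  7 × C: 2 H each → 14
  2 × C: 3 H each → 6
  2 × C: no H
  1 × C: 1 H
  1 × N: no H
  Total hydrogens = 21.
Molecular formula: C12H21N

C12H21N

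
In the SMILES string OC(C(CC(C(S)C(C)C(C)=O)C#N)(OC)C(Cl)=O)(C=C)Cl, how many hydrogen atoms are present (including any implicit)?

Hydrogens are implicit in SMILES; fill each atom to its normal valence:
  5 × C: no H
  4 × C: 1 H each → 4
  3 × C: 3 H each → 9
  3 × O: no H
  2 × C: 2 H each → 4
  2 × Cl: no H
  1 × N: no H
  1 × O: 1 H
  1 × S: 1 H
  Total hydrogens = 19.

19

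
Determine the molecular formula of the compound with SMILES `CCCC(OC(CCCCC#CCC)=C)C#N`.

C15H23NO

Heavy atoms from the SMILES: 15 C, 1 N, 1 O.
Implicit hydrogens by atom environment:
  8 × C: 2 H each → 16
  4 × C: no H
  2 × C: 3 H each → 6
  1 × C: 1 H
  1 × N: no H
  1 × O: no H
  Total hydrogens = 23.
Molecular formula: C15H23NO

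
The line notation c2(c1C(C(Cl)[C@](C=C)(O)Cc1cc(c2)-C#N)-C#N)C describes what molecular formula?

C15H13ClN2O

Heavy atoms from the SMILES: 15 C, 1 Cl, 2 N, 1 O.
Implicit hydrogens by atom environment:
  4 × C (aromatic): no H
  3 × C: 1 H each → 3
  3 × C: no H
  2 × C: 2 H each → 4
  2 × C (aromatic): 1 H each → 2
  2 × N: no H
  1 × C: 3 H
  1 × Cl: no H
  1 × O: 1 H
  Total hydrogens = 13.
Molecular formula: C15H13ClN2O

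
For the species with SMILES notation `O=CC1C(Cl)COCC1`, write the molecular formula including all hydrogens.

C6H9ClO2

Heavy atoms from the SMILES: 6 C, 1 Cl, 2 O.
Implicit hydrogens by atom environment:
  3 × C: 2 H each → 6
  3 × C: 1 H each → 3
  2 × O: no H
  1 × Cl: no H
  Total hydrogens = 9.
Molecular formula: C6H9ClO2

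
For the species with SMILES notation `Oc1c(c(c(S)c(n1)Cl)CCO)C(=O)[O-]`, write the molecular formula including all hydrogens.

Heavy atoms from the SMILES: 8 C, 1 Cl, 1 N, 4 O, 1 S.
Implicit hydrogens by atom environment:
  5 × C (aromatic): no H
  2 × C: 2 H each → 4
  2 × O: 1 H each → 2
  1 × C: no H
  1 × Cl: no H
  1 × N (aromatic): no H
  1 × O: no H
  1 × O (charge -1): no H
  1 × S: 1 H
  Total hydrogens = 7.
Net charge -1.
Molecular formula: C8H7ClNO4S-

C8H7ClNO4S-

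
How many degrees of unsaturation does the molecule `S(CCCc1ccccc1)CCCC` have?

Molecular formula from the SMILES: C13H20S.
DoU = (2C + 2 + N − H − X)/2 = (2·13 + 2 + 0 − 20 − 0)/2 = 8/2 = 4.
(Structurally: 1 ring(s) + 3 π bond(s) = 4.)

4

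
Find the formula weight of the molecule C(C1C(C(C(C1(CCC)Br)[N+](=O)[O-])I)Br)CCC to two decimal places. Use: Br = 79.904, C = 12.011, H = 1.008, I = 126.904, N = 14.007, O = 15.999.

497.01

Molecular formula: C12H20Br2INO2.
M = 2×79.904 + 12×12.011 + 20×1.008 + 1×126.904 + 1×14.007 + 2×15.999 = 497.01 g/mol.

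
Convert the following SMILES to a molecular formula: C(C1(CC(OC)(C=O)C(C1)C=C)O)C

C11H18O3

Heavy atoms from the SMILES: 11 C, 3 O.
Implicit hydrogens by atom environment:
  4 × C: 2 H each → 8
  3 × C: 1 H each → 3
  2 × C: 3 H each → 6
  2 × C: no H
  2 × O: no H
  1 × O: 1 H
  Total hydrogens = 18.
Molecular formula: C11H18O3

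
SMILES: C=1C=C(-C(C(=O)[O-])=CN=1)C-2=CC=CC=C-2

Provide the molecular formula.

Heavy atoms from the SMILES: 12 C, 1 N, 2 O.
Implicit hydrogens by atom environment:
  8 × C (aromatic): 1 H each → 8
  3 × C (aromatic): no H
  1 × C: no H
  1 × N (aromatic): no H
  1 × O: no H
  1 × O (charge -1): no H
  Total hydrogens = 8.
Net charge -1.
Molecular formula: C12H8NO2-

C12H8NO2-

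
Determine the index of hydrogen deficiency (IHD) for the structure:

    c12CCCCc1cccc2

Molecular formula from the SMILES: C10H12.
DoU = (2C + 2 + N − H − X)/2 = (2·10 + 2 + 0 − 12 − 0)/2 = 10/2 = 5.
(Structurally: 2 ring(s) + 3 π bond(s) = 5.)

5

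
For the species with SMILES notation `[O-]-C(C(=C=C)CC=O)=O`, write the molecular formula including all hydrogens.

Heavy atoms from the SMILES: 6 C, 3 O.
Implicit hydrogens by atom environment:
  3 × C: no H
  2 × C: 2 H each → 4
  2 × O: no H
  1 × C: 1 H
  1 × O (charge -1): no H
  Total hydrogens = 5.
Net charge -1.
Molecular formula: C6H5O3-

C6H5O3-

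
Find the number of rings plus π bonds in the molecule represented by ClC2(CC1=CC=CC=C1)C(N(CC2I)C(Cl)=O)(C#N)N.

Molecular formula from the SMILES: C13H12Cl2IN3O.
DoU = (2C + 2 + N − H − X)/2 = (2·13 + 2 + 3 − 12 − 3)/2 = 16/2 = 8.
(Structurally: 2 ring(s) + 6 π bond(s) = 8.)

8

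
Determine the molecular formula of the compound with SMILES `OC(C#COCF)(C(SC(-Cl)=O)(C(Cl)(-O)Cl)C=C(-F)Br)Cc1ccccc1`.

Heavy atoms from the SMILES: 1 Br, 16 C, 3 Cl, 2 F, 4 O, 1 S.
Implicit hydrogens by atom environment:
  7 × C: no H
  5 × C (aromatic): 1 H each → 5
  3 × Cl: no H
  2 × C: 2 H each → 4
  2 × F: no H
  2 × O: 1 H each → 2
  2 × O: no H
  1 × Br: no H
  1 × C: 1 H
  1 × C (aromatic): no H
  1 × S: no H
  Total hydrogens = 12.
Molecular formula: C16H12BrCl3F2O4S

C16H12BrCl3F2O4S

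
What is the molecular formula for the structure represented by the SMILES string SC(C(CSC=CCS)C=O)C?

Heavy atoms from the SMILES: 8 C, 1 O, 3 S.
Implicit hydrogens by atom environment:
  5 × C: 1 H each → 5
  2 × C: 2 H each → 4
  2 × S: 1 H each → 2
  1 × C: 3 H
  1 × O: no H
  1 × S: no H
  Total hydrogens = 14.
Molecular formula: C8H14OS3

C8H14OS3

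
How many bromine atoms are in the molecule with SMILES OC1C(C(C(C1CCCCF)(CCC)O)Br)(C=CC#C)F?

1

The symbol for bromine appears 1 time in the SMILES.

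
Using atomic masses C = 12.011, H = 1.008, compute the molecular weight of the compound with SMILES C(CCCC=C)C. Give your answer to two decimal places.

Molecular formula: C7H14.
M = 7×12.011 + 14×1.008 = 98.19 g/mol.

98.19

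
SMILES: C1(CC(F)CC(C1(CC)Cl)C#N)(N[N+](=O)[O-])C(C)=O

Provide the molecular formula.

C11H15ClFN3O3

Heavy atoms from the SMILES: 11 C, 1 Cl, 1 F, 3 N, 3 O.
Implicit hydrogens by atom environment:
  4 × C: no H
  3 × C: 2 H each → 6
  2 × C: 3 H each → 6
  2 × C: 1 H each → 2
  2 × O: no H
  1 × Cl: no H
  1 × F: no H
  1 × N: 1 H
  1 × N: no H
  1 × N (charge +1): no H
  1 × O (charge -1): no H
  Total hydrogens = 15.
Molecular formula: C11H15ClFN3O3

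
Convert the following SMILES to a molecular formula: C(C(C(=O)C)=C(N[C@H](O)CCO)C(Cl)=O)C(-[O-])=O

Heavy atoms from the SMILES: 10 C, 1 Cl, 1 N, 6 O.
Implicit hydrogens by atom environment:
  5 × C: no H
  3 × C: 2 H each → 6
  3 × O: no H
  2 × O: 1 H each → 2
  1 × C: 3 H
  1 × C: 1 H
  1 × Cl: no H
  1 × N: 1 H
  1 × O (charge -1): no H
  Total hydrogens = 13.
Net charge -1.
Molecular formula: C10H13ClNO6-

C10H13ClNO6-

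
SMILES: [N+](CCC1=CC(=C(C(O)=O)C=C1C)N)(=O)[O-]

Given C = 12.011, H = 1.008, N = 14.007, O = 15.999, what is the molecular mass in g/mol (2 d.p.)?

224.22

Molecular formula: C10H12N2O4.
M = 10×12.011 + 12×1.008 + 2×14.007 + 4×15.999 = 224.22 g/mol.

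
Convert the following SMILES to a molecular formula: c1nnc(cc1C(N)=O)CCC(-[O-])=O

Heavy atoms from the SMILES: 8 C, 3 N, 3 O.
Implicit hydrogens by atom environment:
  2 × C: 2 H each → 4
  2 × C (aromatic): 1 H each → 2
  2 × C (aromatic): no H
  2 × C: no H
  2 × N (aromatic): no H
  2 × O: no H
  1 × N: 2 H
  1 × O (charge -1): no H
  Total hydrogens = 8.
Net charge -1.
Molecular formula: C8H8N3O3-

C8H8N3O3-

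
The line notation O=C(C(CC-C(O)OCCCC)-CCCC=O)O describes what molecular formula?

Heavy atoms from the SMILES: 13 C, 5 O.
Implicit hydrogens by atom environment:
  8 × C: 2 H each → 16
  3 × C: 1 H each → 3
  3 × O: no H
  2 × O: 1 H each → 2
  1 × C: 3 H
  1 × C: no H
  Total hydrogens = 24.
Molecular formula: C13H24O5

C13H24O5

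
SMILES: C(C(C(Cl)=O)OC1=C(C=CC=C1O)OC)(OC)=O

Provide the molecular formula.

Heavy atoms from the SMILES: 11 C, 1 Cl, 6 O.
Implicit hydrogens by atom environment:
  5 × O: no H
  3 × C (aromatic): 1 H each → 3
  3 × C (aromatic): no H
  2 × C: 3 H each → 6
  2 × C: no H
  1 × C: 1 H
  1 × Cl: no H
  1 × O: 1 H
  Total hydrogens = 11.
Molecular formula: C11H11ClO6

C11H11ClO6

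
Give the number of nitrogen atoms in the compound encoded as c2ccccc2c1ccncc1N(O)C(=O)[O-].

2

The symbol for nitrogen appears 2 times in the SMILES.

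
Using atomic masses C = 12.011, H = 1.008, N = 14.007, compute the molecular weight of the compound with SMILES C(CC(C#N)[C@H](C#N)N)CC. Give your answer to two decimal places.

Molecular formula: C8H13N3.
M = 8×12.011 + 13×1.008 + 3×14.007 = 151.21 g/mol.

151.21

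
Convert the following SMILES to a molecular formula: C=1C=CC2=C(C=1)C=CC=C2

Heavy atoms from the SMILES: 10 C.
Implicit hydrogens by atom environment:
  8 × C (aromatic): 1 H each → 8
  2 × C (aromatic): no H
  Total hydrogens = 8.
Molecular formula: C10H8

C10H8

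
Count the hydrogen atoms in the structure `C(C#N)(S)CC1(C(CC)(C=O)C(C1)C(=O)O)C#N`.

Hydrogens are implicit in SMILES; fill each atom to its normal valence:
  5 × C: no H
  3 × C: 2 H each → 6
  3 × C: 1 H each → 3
  2 × N: no H
  2 × O: no H
  1 × C: 3 H
  1 × O: 1 H
  1 × S: 1 H
  Total hydrogens = 14.

14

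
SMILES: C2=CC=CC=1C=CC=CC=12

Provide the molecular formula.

Heavy atoms from the SMILES: 10 C.
Implicit hydrogens by atom environment:
  8 × C (aromatic): 1 H each → 8
  2 × C (aromatic): no H
  Total hydrogens = 8.
Molecular formula: C10H8

C10H8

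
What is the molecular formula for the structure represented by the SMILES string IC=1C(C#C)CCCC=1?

C8H9I

Heavy atoms from the SMILES: 8 C, 1 I.
Implicit hydrogens by atom environment:
  3 × C: 2 H each → 6
  3 × C: 1 H each → 3
  2 × C: no H
  1 × I: no H
  Total hydrogens = 9.
Molecular formula: C8H9I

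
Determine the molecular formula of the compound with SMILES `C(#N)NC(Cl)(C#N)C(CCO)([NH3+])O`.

C6H10ClN4O2+

Heavy atoms from the SMILES: 6 C, 1 Cl, 4 N, 2 O.
Implicit hydrogens by atom environment:
  4 × C: no H
  2 × C: 2 H each → 4
  2 × N: no H
  2 × O: 1 H each → 2
  1 × Cl: no H
  1 × N (charge +1): 3 H
  1 × N: 1 H
  Total hydrogens = 10.
Net charge +1.
Molecular formula: C6H10ClN4O2+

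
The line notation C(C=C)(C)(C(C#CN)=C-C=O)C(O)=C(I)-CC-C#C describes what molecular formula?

Heavy atoms from the SMILES: 15 C, 1 I, 1 N, 2 O.
Implicit hydrogens by atom environment:
  7 × C: no H
  4 × C: 1 H each → 4
  3 × C: 2 H each → 6
  1 × C: 3 H
  1 × I: no H
  1 × N: 2 H
  1 × O: 1 H
  1 × O: no H
  Total hydrogens = 16.
Molecular formula: C15H16INO2

C15H16INO2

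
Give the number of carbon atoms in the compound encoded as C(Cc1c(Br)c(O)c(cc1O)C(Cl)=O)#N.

The symbol for carbon appears 9 times in the SMILES. Lowercase c denotes aromatic carbon and counts toward C.

9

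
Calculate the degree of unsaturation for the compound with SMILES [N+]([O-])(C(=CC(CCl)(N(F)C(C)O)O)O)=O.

2

Molecular formula from the SMILES: C6H10ClFN2O5.
DoU = (2C + 2 + N − H − X)/2 = (2·6 + 2 + 2 − 10 − 2)/2 = 4/2 = 2.
(Structurally: 0 ring(s) + 2 π bond(s) = 2.)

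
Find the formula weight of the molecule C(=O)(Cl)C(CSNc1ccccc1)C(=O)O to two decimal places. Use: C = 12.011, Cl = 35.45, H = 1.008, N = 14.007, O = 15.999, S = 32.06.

259.70

Molecular formula: C10H10ClNO3S.
M = 10×12.011 + 1×35.45 + 10×1.008 + 1×14.007 + 3×15.999 + 1×32.06 = 259.70 g/mol.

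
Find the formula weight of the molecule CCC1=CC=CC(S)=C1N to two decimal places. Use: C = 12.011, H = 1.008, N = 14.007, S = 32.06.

153.24

Molecular formula: C8H11NS.
M = 8×12.011 + 11×1.008 + 1×14.007 + 1×32.06 = 153.24 g/mol.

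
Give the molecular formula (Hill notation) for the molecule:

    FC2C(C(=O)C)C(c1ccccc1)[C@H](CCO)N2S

Heavy atoms from the SMILES: 14 C, 1 F, 1 N, 2 O, 1 S.
Implicit hydrogens by atom environment:
  5 × C (aromatic): 1 H each → 5
  4 × C: 1 H each → 4
  2 × C: 2 H each → 4
  1 × C: 3 H
  1 × C: no H
  1 × C (aromatic): no H
  1 × F: no H
  1 × N: no H
  1 × O: 1 H
  1 × O: no H
  1 × S: 1 H
  Total hydrogens = 18.
Molecular formula: C14H18FNO2S

C14H18FNO2S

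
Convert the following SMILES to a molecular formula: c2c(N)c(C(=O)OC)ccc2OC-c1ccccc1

C15H15NO3

Heavy atoms from the SMILES: 15 C, 1 N, 3 O.
Implicit hydrogens by atom environment:
  8 × C (aromatic): 1 H each → 8
  4 × C (aromatic): no H
  3 × O: no H
  1 × C: 3 H
  1 × C: 2 H
  1 × C: no H
  1 × N: 2 H
  Total hydrogens = 15.
Molecular formula: C15H15NO3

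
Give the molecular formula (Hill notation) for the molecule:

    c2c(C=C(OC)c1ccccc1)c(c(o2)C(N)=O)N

C14H14N2O3

Heavy atoms from the SMILES: 14 C, 2 N, 3 O.
Implicit hydrogens by atom environment:
  6 × C (aromatic): 1 H each → 6
  4 × C (aromatic): no H
  2 × C: no H
  2 × N: 2 H each → 4
  2 × O: no H
  1 × C: 3 H
  1 × C: 1 H
  1 × O (aromatic): no H
  Total hydrogens = 14.
Molecular formula: C14H14N2O3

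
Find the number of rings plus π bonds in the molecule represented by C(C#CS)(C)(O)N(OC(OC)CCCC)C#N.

Molecular formula from the SMILES: C11H18N2O3S.
DoU = (2C + 2 + N − H − X)/2 = (2·11 + 2 + 2 − 18 − 0)/2 = 8/2 = 4.
(Structurally: 0 ring(s) + 4 π bond(s) = 4.)

4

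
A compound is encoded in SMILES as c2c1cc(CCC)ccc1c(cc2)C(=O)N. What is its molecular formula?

C14H15NO

Heavy atoms from the SMILES: 14 C, 1 N, 1 O.
Implicit hydrogens by atom environment:
  6 × C (aromatic): 1 H each → 6
  4 × C (aromatic): no H
  2 × C: 2 H each → 4
  1 × C: 3 H
  1 × C: no H
  1 × N: 2 H
  1 × O: no H
  Total hydrogens = 15.
Molecular formula: C14H15NO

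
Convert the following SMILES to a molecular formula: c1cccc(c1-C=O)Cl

Heavy atoms from the SMILES: 7 C, 1 Cl, 1 O.
Implicit hydrogens by atom environment:
  4 × C (aromatic): 1 H each → 4
  2 × C (aromatic): no H
  1 × C: 1 H
  1 × Cl: no H
  1 × O: no H
  Total hydrogens = 5.
Molecular formula: C7H5ClO

C7H5ClO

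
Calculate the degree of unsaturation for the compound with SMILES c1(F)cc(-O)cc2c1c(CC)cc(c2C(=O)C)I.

Molecular formula from the SMILES: C14H12FIO2.
DoU = (2C + 2 + N − H − X)/2 = (2·14 + 2 + 0 − 12 − 2)/2 = 16/2 = 8.
(Structurally: 2 ring(s) + 6 π bond(s) = 8.)

8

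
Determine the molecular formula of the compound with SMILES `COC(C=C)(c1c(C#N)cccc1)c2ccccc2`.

C17H15NO

Heavy atoms from the SMILES: 17 C, 1 N, 1 O.
Implicit hydrogens by atom environment:
  9 × C (aromatic): 1 H each → 9
  3 × C (aromatic): no H
  2 × C: no H
  1 × C: 3 H
  1 × C: 2 H
  1 × C: 1 H
  1 × N: no H
  1 × O: no H
  Total hydrogens = 15.
Molecular formula: C17H15NO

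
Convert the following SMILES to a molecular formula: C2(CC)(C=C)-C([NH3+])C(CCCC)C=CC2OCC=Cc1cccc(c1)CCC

C26H40NO+

Heavy atoms from the SMILES: 26 C, 1 N, 1 O.
Implicit hydrogens by atom environment:
  8 × C: 2 H each → 16
  8 × C: 1 H each → 8
  4 × C (aromatic): 1 H each → 4
  3 × C: 3 H each → 9
  2 × C (aromatic): no H
  1 × C: no H
  1 × N (charge +1): 3 H
  1 × O: no H
  Total hydrogens = 40.
Net charge +1.
Molecular formula: C26H40NO+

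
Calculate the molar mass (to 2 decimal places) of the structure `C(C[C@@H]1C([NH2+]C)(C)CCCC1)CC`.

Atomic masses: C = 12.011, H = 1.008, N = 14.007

Molecular formula: C12H26N+.
M = 12×12.011 + 26×1.008 + 1×14.007 = 184.35 g/mol.

184.35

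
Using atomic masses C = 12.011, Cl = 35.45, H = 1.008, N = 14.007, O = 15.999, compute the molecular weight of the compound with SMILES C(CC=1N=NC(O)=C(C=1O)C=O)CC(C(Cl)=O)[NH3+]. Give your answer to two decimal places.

Molecular formula: C10H13ClN3O4+.
M = 10×12.011 + 1×35.45 + 13×1.008 + 3×14.007 + 4×15.999 = 274.68 g/mol.

274.68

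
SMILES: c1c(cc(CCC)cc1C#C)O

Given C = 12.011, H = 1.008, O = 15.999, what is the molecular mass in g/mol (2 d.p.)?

160.22

Molecular formula: C11H12O.
M = 11×12.011 + 12×1.008 + 1×15.999 = 160.22 g/mol.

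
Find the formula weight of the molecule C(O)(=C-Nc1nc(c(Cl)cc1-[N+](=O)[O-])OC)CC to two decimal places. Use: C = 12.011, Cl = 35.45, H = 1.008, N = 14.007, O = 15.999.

273.67

Molecular formula: C10H12ClN3O4.
M = 10×12.011 + 1×35.45 + 12×1.008 + 3×14.007 + 4×15.999 = 273.67 g/mol.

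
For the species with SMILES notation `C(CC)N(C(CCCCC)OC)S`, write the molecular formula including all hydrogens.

C10H23NOS

Heavy atoms from the SMILES: 10 C, 1 N, 1 O, 1 S.
Implicit hydrogens by atom environment:
  6 × C: 2 H each → 12
  3 × C: 3 H each → 9
  1 × C: 1 H
  1 × N: no H
  1 × O: no H
  1 × S: 1 H
  Total hydrogens = 23.
Molecular formula: C10H23NOS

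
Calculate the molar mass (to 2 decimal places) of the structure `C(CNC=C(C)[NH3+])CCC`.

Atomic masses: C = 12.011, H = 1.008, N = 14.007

Molecular formula: C8H19N2+.
M = 8×12.011 + 19×1.008 + 2×14.007 = 143.25 g/mol.

143.25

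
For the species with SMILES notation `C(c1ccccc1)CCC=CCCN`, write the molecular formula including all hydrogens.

C13H19N

Heavy atoms from the SMILES: 13 C, 1 N.
Implicit hydrogens by atom environment:
  5 × C: 2 H each → 10
  5 × C (aromatic): 1 H each → 5
  2 × C: 1 H each → 2
  1 × C (aromatic): no H
  1 × N: 2 H
  Total hydrogens = 19.
Molecular formula: C13H19N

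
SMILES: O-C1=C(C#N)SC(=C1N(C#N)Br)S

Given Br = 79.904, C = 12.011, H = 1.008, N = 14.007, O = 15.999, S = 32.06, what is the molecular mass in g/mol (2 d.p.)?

Molecular formula: C6H2BrN3OS2.
M = 1×79.904 + 6×12.011 + 2×1.008 + 3×14.007 + 1×15.999 + 2×32.06 = 276.13 g/mol.

276.13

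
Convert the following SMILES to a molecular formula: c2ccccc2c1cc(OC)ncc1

C12H11NO

Heavy atoms from the SMILES: 12 C, 1 N, 1 O.
Implicit hydrogens by atom environment:
  8 × C (aromatic): 1 H each → 8
  3 × C (aromatic): no H
  1 × C: 3 H
  1 × N (aromatic): no H
  1 × O: no H
  Total hydrogens = 11.
Molecular formula: C12H11NO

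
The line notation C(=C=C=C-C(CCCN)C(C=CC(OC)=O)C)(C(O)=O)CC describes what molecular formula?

Heavy atoms from the SMILES: 17 C, 1 N, 4 O.
Implicit hydrogens by atom environment:
  5 × C: 1 H each → 5
  5 × C: no H
  4 × C: 2 H each → 8
  3 × C: 3 H each → 9
  3 × O: no H
  1 × N: 2 H
  1 × O: 1 H
  Total hydrogens = 25.
Molecular formula: C17H25NO4

C17H25NO4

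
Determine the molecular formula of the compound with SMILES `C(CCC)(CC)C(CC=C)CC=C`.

C13H24

Heavy atoms from the SMILES: 13 C.
Implicit hydrogens by atom environment:
  7 × C: 2 H each → 14
  4 × C: 1 H each → 4
  2 × C: 3 H each → 6
  Total hydrogens = 24.
Molecular formula: C13H24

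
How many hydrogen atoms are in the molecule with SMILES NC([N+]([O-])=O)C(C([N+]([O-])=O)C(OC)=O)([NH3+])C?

Hydrogens are implicit in SMILES; fill each atom to its normal valence:
  4 × O: no H
  2 × C: 3 H each → 6
  2 × C: 1 H each → 2
  2 × C: no H
  2 × N (charge +1): no H
  2 × O (charge -1): no H
  1 × N (charge +1): 3 H
  1 × N: 2 H
  Total hydrogens = 13.

13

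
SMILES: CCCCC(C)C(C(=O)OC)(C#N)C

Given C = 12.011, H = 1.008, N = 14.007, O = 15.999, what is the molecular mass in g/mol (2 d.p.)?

197.28

Molecular formula: C11H19NO2.
M = 11×12.011 + 19×1.008 + 1×14.007 + 2×15.999 = 197.28 g/mol.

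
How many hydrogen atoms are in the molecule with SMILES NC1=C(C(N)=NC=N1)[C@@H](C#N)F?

Hydrogens are implicit in SMILES; fill each atom to its normal valence:
  3 × C (aromatic): no H
  2 × N: 2 H each → 4
  2 × N (aromatic): no H
  1 × C (aromatic): 1 H
  1 × C: 1 H
  1 × C: no H
  1 × F: no H
  1 × N: no H
  Total hydrogens = 6.

6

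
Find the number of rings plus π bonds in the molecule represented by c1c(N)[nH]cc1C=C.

4

Molecular formula from the SMILES: C6H8N2.
DoU = (2C + 2 + N − H − X)/2 = (2·6 + 2 + 2 − 8 − 0)/2 = 8/2 = 4.
(Structurally: 1 ring(s) + 3 π bond(s) = 4.)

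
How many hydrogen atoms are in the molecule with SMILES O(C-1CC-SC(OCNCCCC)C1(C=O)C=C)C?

25

Hydrogens are implicit in SMILES; fill each atom to its normal valence:
  7 × C: 2 H each → 14
  4 × C: 1 H each → 4
  3 × O: no H
  2 × C: 3 H each → 6
  1 × C: no H
  1 × N: 1 H
  1 × S: no H
  Total hydrogens = 25.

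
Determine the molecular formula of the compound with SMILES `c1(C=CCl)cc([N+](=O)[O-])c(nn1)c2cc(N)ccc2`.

C12H9ClN4O2

Heavy atoms from the SMILES: 12 C, 1 Cl, 4 N, 2 O.
Implicit hydrogens by atom environment:
  5 × C (aromatic): 1 H each → 5
  5 × C (aromatic): no H
  2 × C: 1 H each → 2
  2 × N (aromatic): no H
  1 × Cl: no H
  1 × N: 2 H
  1 × N (charge +1): no H
  1 × O: no H
  1 × O (charge -1): no H
  Total hydrogens = 9.
Molecular formula: C12H9ClN4O2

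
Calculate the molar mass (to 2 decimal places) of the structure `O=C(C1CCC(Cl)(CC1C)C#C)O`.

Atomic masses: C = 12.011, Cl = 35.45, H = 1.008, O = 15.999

200.66

Molecular formula: C10H13ClO2.
M = 10×12.011 + 1×35.45 + 13×1.008 + 2×15.999 = 200.66 g/mol.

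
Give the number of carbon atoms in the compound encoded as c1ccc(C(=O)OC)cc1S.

8

The symbol for carbon appears 8 times in the SMILES. Lowercase c denotes aromatic carbon and counts toward C.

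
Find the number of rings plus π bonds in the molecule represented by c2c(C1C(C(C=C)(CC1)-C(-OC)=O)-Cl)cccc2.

7

Molecular formula from the SMILES: C15H17ClO2.
DoU = (2C + 2 + N − H − X)/2 = (2·15 + 2 + 0 − 17 − 1)/2 = 14/2 = 7.
(Structurally: 2 ring(s) + 5 π bond(s) = 7.)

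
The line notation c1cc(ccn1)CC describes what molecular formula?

Heavy atoms from the SMILES: 7 C, 1 N.
Implicit hydrogens by atom environment:
  4 × C (aromatic): 1 H each → 4
  1 × C: 3 H
  1 × C: 2 H
  1 × C (aromatic): no H
  1 × N (aromatic): no H
  Total hydrogens = 9.
Molecular formula: C7H9N

C7H9N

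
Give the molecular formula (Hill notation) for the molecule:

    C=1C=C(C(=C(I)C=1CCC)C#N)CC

C12H14IN

Heavy atoms from the SMILES: 12 C, 1 I, 1 N.
Implicit hydrogens by atom environment:
  4 × C (aromatic): no H
  3 × C: 2 H each → 6
  2 × C: 3 H each → 6
  2 × C (aromatic): 1 H each → 2
  1 × C: no H
  1 × I: no H
  1 × N: no H
  Total hydrogens = 14.
Molecular formula: C12H14IN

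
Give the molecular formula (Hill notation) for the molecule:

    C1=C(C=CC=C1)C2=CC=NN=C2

C10H8N2

Heavy atoms from the SMILES: 10 C, 2 N.
Implicit hydrogens by atom environment:
  8 × C (aromatic): 1 H each → 8
  2 × C (aromatic): no H
  2 × N (aromatic): no H
  Total hydrogens = 8.
Molecular formula: C10H8N2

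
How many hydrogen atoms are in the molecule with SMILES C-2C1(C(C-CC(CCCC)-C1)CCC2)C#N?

Hydrogens are implicit in SMILES; fill each atom to its normal valence:
  10 × C: 2 H each → 20
  2 × C: 1 H each → 2
  2 × C: no H
  1 × C: 3 H
  1 × N: no H
  Total hydrogens = 25.

25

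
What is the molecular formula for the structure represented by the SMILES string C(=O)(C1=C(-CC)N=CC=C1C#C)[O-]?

Heavy atoms from the SMILES: 10 C, 1 N, 2 O.
Implicit hydrogens by atom environment:
  3 × C (aromatic): no H
  2 × C (aromatic): 1 H each → 2
  2 × C: no H
  1 × C: 3 H
  1 × C: 2 H
  1 × C: 1 H
  1 × N (aromatic): no H
  1 × O: no H
  1 × O (charge -1): no H
  Total hydrogens = 8.
Net charge -1.
Molecular formula: C10H8NO2-

C10H8NO2-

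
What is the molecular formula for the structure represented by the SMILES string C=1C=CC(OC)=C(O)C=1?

C7H8O2

Heavy atoms from the SMILES: 7 C, 2 O.
Implicit hydrogens by atom environment:
  4 × C (aromatic): 1 H each → 4
  2 × C (aromatic): no H
  1 × C: 3 H
  1 × O: 1 H
  1 × O: no H
  Total hydrogens = 8.
Molecular formula: C7H8O2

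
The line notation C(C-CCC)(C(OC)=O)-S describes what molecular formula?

C7H14O2S

Heavy atoms from the SMILES: 7 C, 2 O, 1 S.
Implicit hydrogens by atom environment:
  3 × C: 2 H each → 6
  2 × C: 3 H each → 6
  2 × O: no H
  1 × C: 1 H
  1 × C: no H
  1 × S: 1 H
  Total hydrogens = 14.
Molecular formula: C7H14O2S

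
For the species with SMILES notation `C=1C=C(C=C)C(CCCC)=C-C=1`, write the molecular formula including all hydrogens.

Heavy atoms from the SMILES: 12 C.
Implicit hydrogens by atom environment:
  4 × C: 2 H each → 8
  4 × C (aromatic): 1 H each → 4
  2 × C (aromatic): no H
  1 × C: 3 H
  1 × C: 1 H
  Total hydrogens = 16.
Molecular formula: C12H16

C12H16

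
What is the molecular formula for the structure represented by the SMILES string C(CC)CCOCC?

Heavy atoms from the SMILES: 7 C, 1 O.
Implicit hydrogens by atom environment:
  5 × C: 2 H each → 10
  2 × C: 3 H each → 6
  1 × O: no H
  Total hydrogens = 16.
Molecular formula: C7H16O

C7H16O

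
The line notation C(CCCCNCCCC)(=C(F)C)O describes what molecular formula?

Heavy atoms from the SMILES: 11 C, 1 F, 1 N, 1 O.
Implicit hydrogens by atom environment:
  7 × C: 2 H each → 14
  2 × C: 3 H each → 6
  2 × C: no H
  1 × F: no H
  1 × N: 1 H
  1 × O: 1 H
  Total hydrogens = 22.
Molecular formula: C11H22FNO

C11H22FNO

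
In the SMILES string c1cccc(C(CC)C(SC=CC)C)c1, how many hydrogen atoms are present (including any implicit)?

20

Hydrogens are implicit in SMILES; fill each atom to its normal valence:
  5 × C (aromatic): 1 H each → 5
  4 × C: 1 H each → 4
  3 × C: 3 H each → 9
  1 × C: 2 H
  1 × C (aromatic): no H
  1 × S: no H
  Total hydrogens = 20.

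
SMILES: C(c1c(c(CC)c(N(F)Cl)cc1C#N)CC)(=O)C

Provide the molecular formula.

C13H14ClFN2O

Heavy atoms from the SMILES: 13 C, 1 Cl, 1 F, 2 N, 1 O.
Implicit hydrogens by atom environment:
  5 × C (aromatic): no H
  3 × C: 3 H each → 9
  2 × C: 2 H each → 4
  2 × C: no H
  2 × N: no H
  1 × C (aromatic): 1 H
  1 × Cl: no H
  1 × F: no H
  1 × O: no H
  Total hydrogens = 14.
Molecular formula: C13H14ClFN2O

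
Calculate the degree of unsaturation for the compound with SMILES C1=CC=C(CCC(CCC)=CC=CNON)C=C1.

6

Molecular formula from the SMILES: C15H22N2O.
DoU = (2C + 2 + N − H − X)/2 = (2·15 + 2 + 2 − 22 − 0)/2 = 12/2 = 6.
(Structurally: 1 ring(s) + 5 π bond(s) = 6.)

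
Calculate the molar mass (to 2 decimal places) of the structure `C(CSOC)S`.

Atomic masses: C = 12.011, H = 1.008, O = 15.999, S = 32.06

Molecular formula: C3H8OS2.
M = 3×12.011 + 8×1.008 + 1×15.999 + 2×32.06 = 124.22 g/mol.

124.22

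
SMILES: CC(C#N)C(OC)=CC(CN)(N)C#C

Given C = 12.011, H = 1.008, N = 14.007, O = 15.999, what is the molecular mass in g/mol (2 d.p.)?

Molecular formula: C10H15N3O.
M = 10×12.011 + 15×1.008 + 3×14.007 + 1×15.999 = 193.25 g/mol.

193.25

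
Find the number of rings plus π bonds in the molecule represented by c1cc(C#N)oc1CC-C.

Molecular formula from the SMILES: C8H9NO.
DoU = (2C + 2 + N − H − X)/2 = (2·8 + 2 + 1 − 9 − 0)/2 = 10/2 = 5.
(Structurally: 1 ring(s) + 4 π bond(s) = 5.)

5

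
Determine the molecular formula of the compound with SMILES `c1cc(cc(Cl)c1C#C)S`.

C8H5ClS

Heavy atoms from the SMILES: 8 C, 1 Cl, 1 S.
Implicit hydrogens by atom environment:
  3 × C (aromatic): 1 H each → 3
  3 × C (aromatic): no H
  1 × C: 1 H
  1 × C: no H
  1 × Cl: no H
  1 × S: 1 H
  Total hydrogens = 5.
Molecular formula: C8H5ClS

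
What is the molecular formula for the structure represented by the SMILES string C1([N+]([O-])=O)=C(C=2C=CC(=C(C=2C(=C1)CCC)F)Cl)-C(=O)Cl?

C14H10Cl2FNO3

Heavy atoms from the SMILES: 14 C, 2 Cl, 1 F, 1 N, 3 O.
Implicit hydrogens by atom environment:
  7 × C (aromatic): no H
  3 × C (aromatic): 1 H each → 3
  2 × C: 2 H each → 4
  2 × Cl: no H
  2 × O: no H
  1 × C: 3 H
  1 × C: no H
  1 × F: no H
  1 × N (charge +1): no H
  1 × O (charge -1): no H
  Total hydrogens = 10.
Molecular formula: C14H10Cl2FNO3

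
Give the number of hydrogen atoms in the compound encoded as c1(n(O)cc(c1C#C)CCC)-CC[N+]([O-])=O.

14

Hydrogens are implicit in SMILES; fill each atom to its normal valence:
  4 × C: 2 H each → 8
  3 × C (aromatic): no H
  1 × C: 3 H
  1 × C (aromatic): 1 H
  1 × C: 1 H
  1 × C: no H
  1 × N (aromatic): no H
  1 × N (charge +1): no H
  1 × O: 1 H
  1 × O: no H
  1 × O (charge -1): no H
  Total hydrogens = 14.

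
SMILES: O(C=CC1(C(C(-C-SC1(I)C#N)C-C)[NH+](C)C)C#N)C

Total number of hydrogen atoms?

Hydrogens are implicit in SMILES; fill each atom to its normal valence:
  4 × C: 3 H each → 12
  4 × C: 1 H each → 4
  4 × C: no H
  2 × C: 2 H each → 4
  2 × N: no H
  1 × I: no H
  1 × N (charge +1): 1 H
  1 × O: no H
  1 × S: no H
  Total hydrogens = 21.

21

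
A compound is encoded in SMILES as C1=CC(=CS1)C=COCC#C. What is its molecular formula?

C9H8OS

Heavy atoms from the SMILES: 9 C, 1 O, 1 S.
Implicit hydrogens by atom environment:
  3 × C (aromatic): 1 H each → 3
  3 × C: 1 H each → 3
  1 × C: 2 H
  1 × C (aromatic): no H
  1 × C: no H
  1 × O: no H
  1 × S (aromatic): no H
  Total hydrogens = 8.
Molecular formula: C9H8OS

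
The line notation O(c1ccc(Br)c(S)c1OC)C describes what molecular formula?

C8H9BrO2S

Heavy atoms from the SMILES: 1 Br, 8 C, 2 O, 1 S.
Implicit hydrogens by atom environment:
  4 × C (aromatic): no H
  2 × C: 3 H each → 6
  2 × C (aromatic): 1 H each → 2
  2 × O: no H
  1 × Br: no H
  1 × S: 1 H
  Total hydrogens = 9.
Molecular formula: C8H9BrO2S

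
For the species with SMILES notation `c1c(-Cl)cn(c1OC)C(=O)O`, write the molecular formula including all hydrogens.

Heavy atoms from the SMILES: 6 C, 1 Cl, 1 N, 3 O.
Implicit hydrogens by atom environment:
  2 × C (aromatic): 1 H each → 2
  2 × C (aromatic): no H
  2 × O: no H
  1 × C: 3 H
  1 × C: no H
  1 × Cl: no H
  1 × N (aromatic): no H
  1 × O: 1 H
  Total hydrogens = 6.
Molecular formula: C6H6ClNO3

C6H6ClNO3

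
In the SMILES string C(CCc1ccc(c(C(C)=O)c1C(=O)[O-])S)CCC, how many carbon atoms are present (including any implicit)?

The symbol for carbon appears 15 times in the SMILES. Lowercase c denotes aromatic carbon and counts toward C.

15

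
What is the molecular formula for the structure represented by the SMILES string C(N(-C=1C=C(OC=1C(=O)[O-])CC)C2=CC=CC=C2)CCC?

Heavy atoms from the SMILES: 17 C, 1 N, 3 O.
Implicit hydrogens by atom environment:
  6 × C (aromatic): 1 H each → 6
  4 × C: 2 H each → 8
  4 × C (aromatic): no H
  2 × C: 3 H each → 6
  1 × C: no H
  1 × N: no H
  1 × O (aromatic): no H
  1 × O: no H
  1 × O (charge -1): no H
  Total hydrogens = 20.
Net charge -1.
Molecular formula: C17H20NO3-

C17H20NO3-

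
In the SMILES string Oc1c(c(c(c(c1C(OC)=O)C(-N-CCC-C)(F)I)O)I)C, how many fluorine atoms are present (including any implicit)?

1

The symbol for fluorine appears 1 time in the SMILES.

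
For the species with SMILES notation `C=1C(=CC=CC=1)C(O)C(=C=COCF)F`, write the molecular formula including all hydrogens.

C11H10F2O2

Heavy atoms from the SMILES: 11 C, 2 F, 2 O.
Implicit hydrogens by atom environment:
  5 × C (aromatic): 1 H each → 5
  2 × C: 1 H each → 2
  2 × C: no H
  2 × F: no H
  1 × C: 2 H
  1 × C (aromatic): no H
  1 × O: 1 H
  1 × O: no H
  Total hydrogens = 10.
Molecular formula: C11H10F2O2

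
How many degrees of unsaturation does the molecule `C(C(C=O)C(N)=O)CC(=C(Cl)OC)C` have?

3

Molecular formula from the SMILES: C9H14ClNO3.
DoU = (2C + 2 + N − H − X)/2 = (2·9 + 2 + 1 − 14 − 1)/2 = 6/2 = 3.
(Structurally: 0 ring(s) + 3 π bond(s) = 3.)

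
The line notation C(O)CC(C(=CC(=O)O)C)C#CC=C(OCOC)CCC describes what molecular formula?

Heavy atoms from the SMILES: 16 C, 5 O.
Implicit hydrogens by atom environment:
  5 × C: 2 H each → 10
  5 × C: no H
  3 × C: 3 H each → 9
  3 × C: 1 H each → 3
  3 × O: no H
  2 × O: 1 H each → 2
  Total hydrogens = 24.
Molecular formula: C16H24O5

C16H24O5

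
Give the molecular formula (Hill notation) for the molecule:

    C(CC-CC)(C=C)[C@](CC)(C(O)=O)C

Heavy atoms from the SMILES: 12 C, 2 O.
Implicit hydrogens by atom environment:
  5 × C: 2 H each → 10
  3 × C: 3 H each → 9
  2 × C: 1 H each → 2
  2 × C: no H
  1 × O: 1 H
  1 × O: no H
  Total hydrogens = 22.
Molecular formula: C12H22O2

C12H22O2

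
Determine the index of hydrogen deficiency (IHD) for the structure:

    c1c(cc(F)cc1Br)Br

4

Molecular formula from the SMILES: C6H3Br2F.
DoU = (2C + 2 + N − H − X)/2 = (2·6 + 2 + 0 − 3 − 3)/2 = 8/2 = 4.
(Structurally: 1 ring(s) + 3 π bond(s) = 4.)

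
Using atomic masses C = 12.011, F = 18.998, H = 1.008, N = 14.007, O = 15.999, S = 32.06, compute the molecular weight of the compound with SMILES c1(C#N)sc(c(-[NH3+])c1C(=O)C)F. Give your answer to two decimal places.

Molecular formula: C7H6FN2OS+.
M = 7×12.011 + 1×18.998 + 6×1.008 + 2×14.007 + 1×15.999 + 1×32.06 = 185.20 g/mol.

185.20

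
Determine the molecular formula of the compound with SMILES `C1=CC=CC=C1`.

C6H6

Heavy atoms from the SMILES: 6 C.
Implicit hydrogens by atom environment:
  6 × C (aromatic): 1 H each → 6
  Total hydrogens = 6.
Molecular formula: C6H6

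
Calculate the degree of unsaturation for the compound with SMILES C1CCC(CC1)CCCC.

Molecular formula from the SMILES: C10H20.
DoU = (2C + 2 + N − H − X)/2 = (2·10 + 2 + 0 − 20 − 0)/2 = 2/2 = 1.
(Structurally: 1 ring(s) + 0 π bond(s) = 1.)

1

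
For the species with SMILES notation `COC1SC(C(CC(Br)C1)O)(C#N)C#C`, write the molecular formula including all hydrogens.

Heavy atoms from the SMILES: 1 Br, 10 C, 1 N, 2 O, 1 S.
Implicit hydrogens by atom environment:
  4 × C: 1 H each → 4
  3 × C: no H
  2 × C: 2 H each → 4
  1 × Br: no H
  1 × C: 3 H
  1 × N: no H
  1 × O: 1 H
  1 × O: no H
  1 × S: no H
  Total hydrogens = 12.
Molecular formula: C10H12BrNO2S

C10H12BrNO2S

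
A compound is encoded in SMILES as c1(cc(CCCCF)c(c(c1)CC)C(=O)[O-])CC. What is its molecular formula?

Heavy atoms from the SMILES: 15 C, 1 F, 2 O.
Implicit hydrogens by atom environment:
  6 × C: 2 H each → 12
  4 × C (aromatic): no H
  2 × C: 3 H each → 6
  2 × C (aromatic): 1 H each → 2
  1 × C: no H
  1 × F: no H
  1 × O: no H
  1 × O (charge -1): no H
  Total hydrogens = 20.
Net charge -1.
Molecular formula: C15H20FO2-

C15H20FO2-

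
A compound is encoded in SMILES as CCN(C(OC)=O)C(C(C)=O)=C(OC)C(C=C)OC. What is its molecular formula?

C13H21NO5

Heavy atoms from the SMILES: 13 C, 1 N, 5 O.
Implicit hydrogens by atom environment:
  5 × C: 3 H each → 15
  5 × O: no H
  4 × C: no H
  2 × C: 2 H each → 4
  2 × C: 1 H each → 2
  1 × N: no H
  Total hydrogens = 21.
Molecular formula: C13H21NO5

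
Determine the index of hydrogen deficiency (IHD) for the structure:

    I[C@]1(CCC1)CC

1

Molecular formula from the SMILES: C6H11I.
DoU = (2C + 2 + N − H − X)/2 = (2·6 + 2 + 0 − 11 − 1)/2 = 2/2 = 1.
(Structurally: 1 ring(s) + 0 π bond(s) = 1.)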